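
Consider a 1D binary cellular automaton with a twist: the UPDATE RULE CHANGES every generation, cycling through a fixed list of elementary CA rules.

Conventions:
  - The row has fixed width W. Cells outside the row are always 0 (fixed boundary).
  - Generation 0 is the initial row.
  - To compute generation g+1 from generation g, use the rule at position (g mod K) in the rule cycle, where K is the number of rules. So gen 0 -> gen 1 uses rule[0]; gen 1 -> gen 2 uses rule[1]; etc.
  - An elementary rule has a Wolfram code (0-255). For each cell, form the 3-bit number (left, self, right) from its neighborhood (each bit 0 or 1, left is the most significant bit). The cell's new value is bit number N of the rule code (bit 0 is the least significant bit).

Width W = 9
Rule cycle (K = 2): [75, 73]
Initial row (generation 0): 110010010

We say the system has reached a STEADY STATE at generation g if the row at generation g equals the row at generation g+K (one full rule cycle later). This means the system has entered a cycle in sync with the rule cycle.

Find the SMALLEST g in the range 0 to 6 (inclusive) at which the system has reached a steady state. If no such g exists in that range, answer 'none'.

Gen 0: 110010010
Gen 1 (rule 75): 110100100
Gen 2 (rule 73): 110000001
Gen 3 (rule 75): 110111110
Gen 4 (rule 73): 110100010
Gen 5 (rule 75): 110001100
Gen 6 (rule 73): 110101101
Gen 7 (rule 75): 110001100
Gen 8 (rule 73): 110101101

Answer: 5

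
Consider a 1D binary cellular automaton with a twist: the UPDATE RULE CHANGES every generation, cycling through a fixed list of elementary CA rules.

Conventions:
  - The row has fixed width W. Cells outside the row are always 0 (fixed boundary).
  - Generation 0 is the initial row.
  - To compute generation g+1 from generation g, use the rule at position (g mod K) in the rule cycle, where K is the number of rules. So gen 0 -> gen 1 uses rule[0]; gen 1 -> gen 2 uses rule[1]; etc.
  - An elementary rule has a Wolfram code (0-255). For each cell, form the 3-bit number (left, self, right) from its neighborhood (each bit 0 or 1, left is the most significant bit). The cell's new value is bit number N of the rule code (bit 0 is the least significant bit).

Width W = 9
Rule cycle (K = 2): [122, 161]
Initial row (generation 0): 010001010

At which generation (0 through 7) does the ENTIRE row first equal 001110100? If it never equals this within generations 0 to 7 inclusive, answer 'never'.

Answer: never

Derivation:
Gen 0: 010001010
Gen 1 (rule 122): 101010101
Gen 2 (rule 161): 010101010
Gen 3 (rule 122): 101010101
Gen 4 (rule 161): 010101010
Gen 5 (rule 122): 101010101
Gen 6 (rule 161): 010101010
Gen 7 (rule 122): 101010101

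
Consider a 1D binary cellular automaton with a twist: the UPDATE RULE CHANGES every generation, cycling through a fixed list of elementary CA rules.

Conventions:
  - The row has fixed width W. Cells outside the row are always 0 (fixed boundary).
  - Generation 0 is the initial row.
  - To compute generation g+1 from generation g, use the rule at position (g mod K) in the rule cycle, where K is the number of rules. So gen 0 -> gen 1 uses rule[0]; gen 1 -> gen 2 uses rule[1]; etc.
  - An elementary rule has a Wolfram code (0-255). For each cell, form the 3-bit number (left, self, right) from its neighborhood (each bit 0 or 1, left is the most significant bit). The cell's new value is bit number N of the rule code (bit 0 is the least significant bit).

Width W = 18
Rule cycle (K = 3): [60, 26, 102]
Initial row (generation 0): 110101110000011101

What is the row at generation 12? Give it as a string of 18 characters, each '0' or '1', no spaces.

Answer: 011000011110011000

Derivation:
Gen 0: 110101110000011101
Gen 1 (rule 60): 101111001000010011
Gen 2 (rule 26): 001000110100101110
Gen 3 (rule 102): 011001011101110010
Gen 4 (rule 60): 010101110011001011
Gen 5 (rule 26): 100001001110110010
Gen 6 (rule 102): 100011010011010110
Gen 7 (rule 60): 110010111010111101
Gen 8 (rule 26): 101100100000100000
Gen 9 (rule 102): 110101100001100000
Gen 10 (rule 60): 101111010001010000
Gen 11 (rule 26): 001000001010001000
Gen 12 (rule 102): 011000011110011000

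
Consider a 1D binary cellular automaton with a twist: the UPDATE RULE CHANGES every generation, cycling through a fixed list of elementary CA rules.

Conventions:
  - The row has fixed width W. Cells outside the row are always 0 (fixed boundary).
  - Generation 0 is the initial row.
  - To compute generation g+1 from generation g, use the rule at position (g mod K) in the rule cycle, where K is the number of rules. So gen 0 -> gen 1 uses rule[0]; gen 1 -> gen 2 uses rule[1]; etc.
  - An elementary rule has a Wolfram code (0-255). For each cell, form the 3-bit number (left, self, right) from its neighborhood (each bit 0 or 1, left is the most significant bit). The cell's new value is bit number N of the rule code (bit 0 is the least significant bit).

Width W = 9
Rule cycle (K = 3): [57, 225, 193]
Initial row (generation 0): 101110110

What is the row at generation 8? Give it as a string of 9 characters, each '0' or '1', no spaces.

Answer: 001100111

Derivation:
Gen 0: 101110110
Gen 1 (rule 57): 011001101
Gen 2 (rule 225): 001000110
Gen 3 (rule 193): 100010010
Gen 4 (rule 57): 011001001
Gen 5 (rule 225): 001000000
Gen 6 (rule 193): 100011111
Gen 7 (rule 57): 011010000
Gen 8 (rule 225): 001100111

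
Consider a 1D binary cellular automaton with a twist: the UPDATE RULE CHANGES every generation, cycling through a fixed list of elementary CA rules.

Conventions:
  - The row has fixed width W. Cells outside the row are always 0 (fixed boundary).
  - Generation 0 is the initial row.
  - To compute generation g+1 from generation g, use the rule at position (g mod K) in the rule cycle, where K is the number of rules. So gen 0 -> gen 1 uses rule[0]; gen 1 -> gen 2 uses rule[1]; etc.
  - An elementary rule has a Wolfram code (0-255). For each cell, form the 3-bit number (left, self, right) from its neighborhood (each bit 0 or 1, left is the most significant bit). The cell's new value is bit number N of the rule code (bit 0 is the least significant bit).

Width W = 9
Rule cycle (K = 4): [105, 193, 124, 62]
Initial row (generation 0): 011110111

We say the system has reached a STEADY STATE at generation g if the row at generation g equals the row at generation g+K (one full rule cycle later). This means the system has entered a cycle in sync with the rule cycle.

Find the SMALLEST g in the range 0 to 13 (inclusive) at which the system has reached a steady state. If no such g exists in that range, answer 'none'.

Gen 0: 011110111
Gen 1 (rule 105): 010011101
Gen 2 (rule 193): 000001100
Gen 3 (rule 124): 000001110
Gen 4 (rule 62): 000011001
Gen 5 (rule 105): 111011000
Gen 6 (rule 193): 011001011
Gen 7 (rule 124): 011101111
Gen 8 (rule 62): 110011000
Gen 9 (rule 105): 110011011
Gen 10 (rule 193): 010001001
Gen 11 (rule 124): 011001101
Gen 12 (rule 62): 110111011
Gen 13 (rule 105): 111101111
Gen 14 (rule 193): 011100111
Gen 15 (rule 124): 010110101
Gen 16 (rule 62): 111101111
Gen 17 (rule 105): 100111001

Answer: none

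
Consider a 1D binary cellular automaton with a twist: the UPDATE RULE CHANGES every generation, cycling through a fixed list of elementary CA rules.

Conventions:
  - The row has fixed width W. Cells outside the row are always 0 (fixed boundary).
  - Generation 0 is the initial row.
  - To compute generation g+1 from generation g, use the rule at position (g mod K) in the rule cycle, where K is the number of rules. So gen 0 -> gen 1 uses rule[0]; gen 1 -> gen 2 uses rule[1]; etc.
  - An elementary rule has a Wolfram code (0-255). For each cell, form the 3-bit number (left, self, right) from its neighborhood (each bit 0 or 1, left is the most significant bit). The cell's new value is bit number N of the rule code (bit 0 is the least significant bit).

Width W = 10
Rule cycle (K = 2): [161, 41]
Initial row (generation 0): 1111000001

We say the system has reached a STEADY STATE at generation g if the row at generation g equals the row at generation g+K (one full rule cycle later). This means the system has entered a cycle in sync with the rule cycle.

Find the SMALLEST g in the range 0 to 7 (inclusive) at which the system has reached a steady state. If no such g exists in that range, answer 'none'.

Gen 0: 1111000001
Gen 1 (rule 161): 0110011100
Gen 2 (rule 41): 0100010001
Gen 3 (rule 161): 0001000100
Gen 4 (rule 41): 1100010001
Gen 5 (rule 161): 0001000100
Gen 6 (rule 41): 1100010001
Gen 7 (rule 161): 0001000100
Gen 8 (rule 41): 1100010001
Gen 9 (rule 161): 0001000100

Answer: 3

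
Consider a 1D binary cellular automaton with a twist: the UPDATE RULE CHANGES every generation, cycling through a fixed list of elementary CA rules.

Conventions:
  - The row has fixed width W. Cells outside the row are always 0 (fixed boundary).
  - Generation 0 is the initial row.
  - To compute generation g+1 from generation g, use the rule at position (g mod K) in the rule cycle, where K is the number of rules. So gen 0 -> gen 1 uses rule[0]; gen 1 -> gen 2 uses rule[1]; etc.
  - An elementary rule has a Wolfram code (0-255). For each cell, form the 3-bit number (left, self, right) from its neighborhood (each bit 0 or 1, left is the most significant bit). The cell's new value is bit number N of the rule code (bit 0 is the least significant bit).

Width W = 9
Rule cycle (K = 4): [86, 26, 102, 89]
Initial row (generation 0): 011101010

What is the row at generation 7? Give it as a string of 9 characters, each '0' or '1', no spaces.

Gen 0: 011101010
Gen 1 (rule 86): 100101011
Gen 2 (rule 26): 011000010
Gen 3 (rule 102): 101000110
Gen 4 (rule 89): 000110111
Gen 5 (rule 86): 001010001
Gen 6 (rule 26): 010001010
Gen 7 (rule 102): 110011110

Answer: 110011110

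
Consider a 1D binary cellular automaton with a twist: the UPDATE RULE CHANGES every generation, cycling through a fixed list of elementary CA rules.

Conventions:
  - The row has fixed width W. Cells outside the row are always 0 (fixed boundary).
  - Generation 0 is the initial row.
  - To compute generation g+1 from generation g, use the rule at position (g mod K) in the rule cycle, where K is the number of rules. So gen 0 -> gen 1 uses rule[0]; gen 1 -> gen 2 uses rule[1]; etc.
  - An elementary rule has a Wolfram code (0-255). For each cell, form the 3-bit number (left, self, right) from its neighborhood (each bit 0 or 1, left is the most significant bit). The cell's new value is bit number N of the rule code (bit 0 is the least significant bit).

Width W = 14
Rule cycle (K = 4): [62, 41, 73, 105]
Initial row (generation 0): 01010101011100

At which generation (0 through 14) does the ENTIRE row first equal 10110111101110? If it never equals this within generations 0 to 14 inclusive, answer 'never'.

Gen 0: 01010101011100
Gen 1 (rule 62): 11111111110010
Gen 2 (rule 41): 10000000000000
Gen 3 (rule 73): 00111111111111
Gen 4 (rule 105): 10100000000001
Gen 5 (rule 62): 11110000000011
Gen 6 (rule 41): 10000111111010
Gen 7 (rule 73): 00110100001000
Gen 8 (rule 105): 10111001100011
Gen 9 (rule 62): 11100111010110
Gen 10 (rule 41): 10000100101100
Gen 11 (rule 73): 00110000001101
Gen 12 (rule 105): 10110111101110
Gen 13 (rule 62): 11101100011001
Gen 14 (rule 41): 10011001010000

Answer: 12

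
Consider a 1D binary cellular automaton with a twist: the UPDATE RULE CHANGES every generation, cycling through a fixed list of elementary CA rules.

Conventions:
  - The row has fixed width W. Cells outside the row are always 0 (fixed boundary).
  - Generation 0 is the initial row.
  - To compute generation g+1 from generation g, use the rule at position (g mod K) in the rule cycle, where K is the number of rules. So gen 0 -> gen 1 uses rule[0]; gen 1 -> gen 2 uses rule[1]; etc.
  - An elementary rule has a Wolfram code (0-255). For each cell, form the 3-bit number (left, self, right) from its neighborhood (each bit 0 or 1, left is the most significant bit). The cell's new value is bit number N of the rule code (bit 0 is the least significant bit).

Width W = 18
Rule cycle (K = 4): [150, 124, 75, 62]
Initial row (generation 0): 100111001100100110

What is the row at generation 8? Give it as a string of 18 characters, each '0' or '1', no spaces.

Gen 0: 100111001100100110
Gen 1 (rule 150): 111010110011111001
Gen 2 (rule 124): 101111111010001101
Gen 3 (rule 75): 001000001000111100
Gen 4 (rule 62): 011100011101100010
Gen 5 (rule 150): 101010101000010111
Gen 6 (rule 124): 111111111100011101
Gen 7 (rule 75): 100000000101110100
Gen 8 (rule 62): 110000001111001110

Answer: 110000001111001110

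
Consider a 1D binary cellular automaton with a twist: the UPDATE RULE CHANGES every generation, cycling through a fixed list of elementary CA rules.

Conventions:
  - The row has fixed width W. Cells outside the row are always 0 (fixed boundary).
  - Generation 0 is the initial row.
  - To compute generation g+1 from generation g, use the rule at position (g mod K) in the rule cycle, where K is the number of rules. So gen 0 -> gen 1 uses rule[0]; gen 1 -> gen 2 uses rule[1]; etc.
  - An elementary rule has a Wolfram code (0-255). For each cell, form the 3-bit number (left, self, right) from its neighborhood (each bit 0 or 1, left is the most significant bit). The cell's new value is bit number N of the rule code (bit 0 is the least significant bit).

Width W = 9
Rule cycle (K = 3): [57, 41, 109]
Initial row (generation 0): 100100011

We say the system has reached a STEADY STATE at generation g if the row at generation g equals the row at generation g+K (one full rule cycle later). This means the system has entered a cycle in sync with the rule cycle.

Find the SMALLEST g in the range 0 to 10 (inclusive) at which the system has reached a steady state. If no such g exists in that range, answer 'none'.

Gen 0: 100100011
Gen 1 (rule 57): 010011010
Gen 2 (rule 41): 000010100
Gen 3 (rule 109): 111011101
Gen 4 (rule 57): 100110010
Gen 5 (rule 41): 000100000
Gen 6 (rule 109): 110101111
Gen 7 (rule 57): 101011000
Gen 8 (rule 41): 010110011
Gen 9 (rule 109): 011110011
Gen 10 (rule 57): 010001010
Gen 11 (rule 41): 000100100
Gen 12 (rule 109): 110100101
Gen 13 (rule 57): 101010010

Answer: none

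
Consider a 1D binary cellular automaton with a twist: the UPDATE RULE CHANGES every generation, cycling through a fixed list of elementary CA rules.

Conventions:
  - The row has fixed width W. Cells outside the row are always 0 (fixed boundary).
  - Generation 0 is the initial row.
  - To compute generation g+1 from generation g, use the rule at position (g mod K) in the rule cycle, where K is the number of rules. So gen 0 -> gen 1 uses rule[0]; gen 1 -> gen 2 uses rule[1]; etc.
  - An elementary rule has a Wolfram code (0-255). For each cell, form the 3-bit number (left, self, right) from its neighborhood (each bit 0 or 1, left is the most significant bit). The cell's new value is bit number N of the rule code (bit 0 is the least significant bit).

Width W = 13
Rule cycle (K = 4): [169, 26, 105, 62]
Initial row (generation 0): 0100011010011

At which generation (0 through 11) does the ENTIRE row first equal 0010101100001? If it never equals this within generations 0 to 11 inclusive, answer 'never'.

Gen 0: 0100011010011
Gen 1 (rule 169): 0001010100010
Gen 2 (rule 26): 0010000010101
Gen 3 (rule 105): 1000111001010
Gen 4 (rule 62): 1101100111111
Gen 5 (rule 169): 1011000111110
Gen 6 (rule 26): 0010101100001
Gen 7 (rule 105): 1001011101100
Gen 8 (rule 62): 1111110011010
Gen 9 (rule 169): 1111100010100
Gen 10 (rule 26): 1000010100010
Gen 11 (rule 105): 0011001001000

Answer: 6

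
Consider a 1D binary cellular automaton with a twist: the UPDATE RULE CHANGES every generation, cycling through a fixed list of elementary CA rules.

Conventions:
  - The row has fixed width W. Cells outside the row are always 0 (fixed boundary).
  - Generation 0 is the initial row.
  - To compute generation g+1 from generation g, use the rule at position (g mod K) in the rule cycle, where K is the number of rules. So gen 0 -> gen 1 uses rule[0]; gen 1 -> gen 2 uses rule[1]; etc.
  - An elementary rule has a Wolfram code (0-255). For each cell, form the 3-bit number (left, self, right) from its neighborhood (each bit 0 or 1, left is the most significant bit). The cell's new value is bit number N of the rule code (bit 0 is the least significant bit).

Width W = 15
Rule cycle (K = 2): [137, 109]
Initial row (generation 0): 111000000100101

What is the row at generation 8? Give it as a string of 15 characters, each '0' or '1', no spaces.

Gen 0: 111000000100101
Gen 1 (rule 137): 110011110000000
Gen 2 (rule 109): 110010010111111
Gen 3 (rule 137): 100000000111110
Gen 4 (rule 109): 101111110100010
Gen 5 (rule 137): 001111100001000
Gen 6 (rule 109): 101000101101011
Gen 7 (rule 137): 000010001000010
Gen 8 (rule 109): 111010101011010

Answer: 111010101011010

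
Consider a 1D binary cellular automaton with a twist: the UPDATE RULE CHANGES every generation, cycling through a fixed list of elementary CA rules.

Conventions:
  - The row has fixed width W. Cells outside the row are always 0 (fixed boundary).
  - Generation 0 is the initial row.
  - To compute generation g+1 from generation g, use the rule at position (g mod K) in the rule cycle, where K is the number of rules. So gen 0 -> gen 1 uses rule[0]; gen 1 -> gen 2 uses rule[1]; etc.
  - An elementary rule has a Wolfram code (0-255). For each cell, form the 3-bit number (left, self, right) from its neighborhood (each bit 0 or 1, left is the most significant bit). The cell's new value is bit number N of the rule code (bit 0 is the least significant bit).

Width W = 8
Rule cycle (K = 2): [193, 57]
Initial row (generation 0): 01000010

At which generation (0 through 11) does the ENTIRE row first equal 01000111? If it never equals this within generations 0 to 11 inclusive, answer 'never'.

Gen 0: 01000010
Gen 1 (rule 193): 00011000
Gen 2 (rule 57): 11010111
Gen 3 (rule 193): 01000011
Gen 4 (rule 57): 00111010
Gen 5 (rule 193): 10011000
Gen 6 (rule 57): 01010111
Gen 7 (rule 193): 00000011
Gen 8 (rule 57): 11111010
Gen 9 (rule 193): 01111000
Gen 10 (rule 57): 01000111
Gen 11 (rule 193): 00010011

Answer: 10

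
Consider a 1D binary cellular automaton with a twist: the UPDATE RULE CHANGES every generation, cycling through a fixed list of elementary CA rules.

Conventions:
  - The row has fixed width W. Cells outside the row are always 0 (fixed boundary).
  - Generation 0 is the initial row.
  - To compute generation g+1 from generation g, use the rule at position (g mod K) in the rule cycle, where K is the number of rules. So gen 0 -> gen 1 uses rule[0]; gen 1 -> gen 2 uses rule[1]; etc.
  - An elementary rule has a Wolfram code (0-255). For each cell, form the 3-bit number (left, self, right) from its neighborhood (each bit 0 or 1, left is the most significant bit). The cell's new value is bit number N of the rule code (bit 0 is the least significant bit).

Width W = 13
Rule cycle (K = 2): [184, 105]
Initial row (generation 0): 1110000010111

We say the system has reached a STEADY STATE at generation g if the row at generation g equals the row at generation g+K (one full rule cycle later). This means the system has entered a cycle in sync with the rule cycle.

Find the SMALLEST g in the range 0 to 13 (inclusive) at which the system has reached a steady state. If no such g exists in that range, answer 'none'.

Answer: 9

Derivation:
Gen 0: 1110000010111
Gen 1 (rule 184): 1101000001110
Gen 2 (rule 105): 1110011101010
Gen 3 (rule 184): 1101011010101
Gen 4 (rule 105): 1110111101010
Gen 5 (rule 184): 1101111010101
Gen 6 (rule 105): 1111001101010
Gen 7 (rule 184): 1110101010101
Gen 8 (rule 105): 1011010101010
Gen 9 (rule 184): 0110101010101
Gen 10 (rule 105): 0111010101010
Gen 11 (rule 184): 0110101010101
Gen 12 (rule 105): 0111010101010
Gen 13 (rule 184): 0110101010101
Gen 14 (rule 105): 0111010101010
Gen 15 (rule 184): 0110101010101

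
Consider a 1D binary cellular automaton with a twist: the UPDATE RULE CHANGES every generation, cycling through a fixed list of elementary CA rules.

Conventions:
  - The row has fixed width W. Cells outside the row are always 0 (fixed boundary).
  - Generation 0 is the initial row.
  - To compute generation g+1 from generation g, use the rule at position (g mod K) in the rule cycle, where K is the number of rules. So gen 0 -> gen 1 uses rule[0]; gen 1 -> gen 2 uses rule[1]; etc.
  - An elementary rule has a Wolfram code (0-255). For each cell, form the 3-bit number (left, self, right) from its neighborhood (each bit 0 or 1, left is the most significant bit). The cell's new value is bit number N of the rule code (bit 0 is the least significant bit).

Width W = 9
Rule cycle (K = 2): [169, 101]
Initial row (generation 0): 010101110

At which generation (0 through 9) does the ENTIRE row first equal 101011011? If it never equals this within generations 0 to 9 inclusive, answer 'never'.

Gen 0: 010101110
Gen 1 (rule 169): 001011100
Gen 2 (rule 101): 101100101
Gen 3 (rule 169): 011000010
Gen 4 (rule 101): 001011010
Gen 5 (rule 169): 100110100
Gen 6 (rule 101): 100011101
Gen 7 (rule 169): 001011010
Gen 8 (rule 101): 101101110
Gen 9 (rule 169): 011011100

Answer: never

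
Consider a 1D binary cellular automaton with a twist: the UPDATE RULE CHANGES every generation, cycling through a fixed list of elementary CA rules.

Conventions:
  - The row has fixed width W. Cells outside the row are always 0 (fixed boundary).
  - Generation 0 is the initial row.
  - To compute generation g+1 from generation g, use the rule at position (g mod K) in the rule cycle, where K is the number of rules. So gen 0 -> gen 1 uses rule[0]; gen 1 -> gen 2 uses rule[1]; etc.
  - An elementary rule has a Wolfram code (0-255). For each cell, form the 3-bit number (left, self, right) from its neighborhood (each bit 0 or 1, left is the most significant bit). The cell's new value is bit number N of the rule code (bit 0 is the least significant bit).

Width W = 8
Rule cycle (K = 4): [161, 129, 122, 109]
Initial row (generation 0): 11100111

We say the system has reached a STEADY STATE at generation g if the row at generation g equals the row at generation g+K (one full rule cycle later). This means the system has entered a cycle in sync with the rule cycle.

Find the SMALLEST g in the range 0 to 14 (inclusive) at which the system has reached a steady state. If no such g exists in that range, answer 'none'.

Answer: 1

Derivation:
Gen 0: 11100111
Gen 1 (rule 161): 01000010
Gen 2 (rule 129): 00011000
Gen 3 (rule 122): 00111100
Gen 4 (rule 109): 10100101
Gen 5 (rule 161): 01000010
Gen 6 (rule 129): 00011000
Gen 7 (rule 122): 00111100
Gen 8 (rule 109): 10100101
Gen 9 (rule 161): 01000010
Gen 10 (rule 129): 00011000
Gen 11 (rule 122): 00111100
Gen 12 (rule 109): 10100101
Gen 13 (rule 161): 01000010
Gen 14 (rule 129): 00011000
Gen 15 (rule 122): 00111100
Gen 16 (rule 109): 10100101
Gen 17 (rule 161): 01000010
Gen 18 (rule 129): 00011000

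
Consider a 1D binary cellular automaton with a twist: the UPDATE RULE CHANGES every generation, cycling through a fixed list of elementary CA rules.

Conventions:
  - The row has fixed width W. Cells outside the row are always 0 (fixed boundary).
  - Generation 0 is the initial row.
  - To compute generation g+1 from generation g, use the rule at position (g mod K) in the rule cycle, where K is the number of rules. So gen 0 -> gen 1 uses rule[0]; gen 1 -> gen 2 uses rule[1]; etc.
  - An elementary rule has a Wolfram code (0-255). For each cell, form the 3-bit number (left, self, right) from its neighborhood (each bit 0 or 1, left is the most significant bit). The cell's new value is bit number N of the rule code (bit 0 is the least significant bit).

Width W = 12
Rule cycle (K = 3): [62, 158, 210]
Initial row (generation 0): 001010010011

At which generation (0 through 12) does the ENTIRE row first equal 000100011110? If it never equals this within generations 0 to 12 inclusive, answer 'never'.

Gen 0: 001010010011
Gen 1 (rule 62): 011111111110
Gen 2 (rule 158): 111111111101
Gen 3 (rule 210): 011111111100
Gen 4 (rule 62): 110000000010
Gen 5 (rule 158): 101000000111
Gen 6 (rule 210): 000100001011
Gen 7 (rule 62): 001110011110
Gen 8 (rule 158): 011101111101
Gen 9 (rule 210): 101100111100
Gen 10 (rule 62): 111011100010
Gen 11 (rule 158): 110011010111
Gen 12 (rule 210): 011101000011

Answer: never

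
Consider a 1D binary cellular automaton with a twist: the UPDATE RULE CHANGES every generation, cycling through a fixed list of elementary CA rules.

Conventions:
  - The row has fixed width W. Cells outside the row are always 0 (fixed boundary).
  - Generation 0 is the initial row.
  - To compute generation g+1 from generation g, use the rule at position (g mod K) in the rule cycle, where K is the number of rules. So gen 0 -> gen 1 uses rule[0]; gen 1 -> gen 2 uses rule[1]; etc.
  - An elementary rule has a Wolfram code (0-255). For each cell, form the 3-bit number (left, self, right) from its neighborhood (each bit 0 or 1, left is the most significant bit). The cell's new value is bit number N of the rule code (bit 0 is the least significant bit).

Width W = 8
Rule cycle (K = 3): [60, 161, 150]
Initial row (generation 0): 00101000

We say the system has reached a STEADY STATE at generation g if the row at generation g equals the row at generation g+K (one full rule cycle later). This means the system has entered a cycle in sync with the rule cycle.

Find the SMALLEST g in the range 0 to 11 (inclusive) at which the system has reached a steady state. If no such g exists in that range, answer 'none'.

Answer: none

Derivation:
Gen 0: 00101000
Gen 1 (rule 60): 00111100
Gen 2 (rule 161): 10011001
Gen 3 (rule 150): 11100111
Gen 4 (rule 60): 10010100
Gen 5 (rule 161): 00001001
Gen 6 (rule 150): 00011111
Gen 7 (rule 60): 00010000
Gen 8 (rule 161): 11000111
Gen 9 (rule 150): 00101010
Gen 10 (rule 60): 00111111
Gen 11 (rule 161): 10011110
Gen 12 (rule 150): 11101101
Gen 13 (rule 60): 10011011
Gen 14 (rule 161): 00000100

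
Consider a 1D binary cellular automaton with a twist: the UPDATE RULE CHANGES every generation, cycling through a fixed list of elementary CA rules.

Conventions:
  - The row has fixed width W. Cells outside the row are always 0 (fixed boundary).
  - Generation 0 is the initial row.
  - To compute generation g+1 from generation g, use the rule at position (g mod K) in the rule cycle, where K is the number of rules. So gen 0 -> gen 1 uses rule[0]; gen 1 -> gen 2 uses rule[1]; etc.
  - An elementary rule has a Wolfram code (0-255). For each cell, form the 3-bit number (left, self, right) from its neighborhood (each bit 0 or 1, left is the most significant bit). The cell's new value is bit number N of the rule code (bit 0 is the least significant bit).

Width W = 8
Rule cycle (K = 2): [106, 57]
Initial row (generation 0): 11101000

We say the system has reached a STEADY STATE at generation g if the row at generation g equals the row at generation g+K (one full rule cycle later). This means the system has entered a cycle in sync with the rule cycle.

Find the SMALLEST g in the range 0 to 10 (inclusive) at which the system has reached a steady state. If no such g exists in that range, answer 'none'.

Gen 0: 11101000
Gen 1 (rule 106): 10110000
Gen 2 (rule 57): 01101111
Gen 3 (rule 106): 11111001
Gen 4 (rule 57): 10000100
Gen 5 (rule 106): 00001000
Gen 6 (rule 57): 11100111
Gen 7 (rule 106): 10101101
Gen 8 (rule 57): 01011010
Gen 9 (rule 106): 10111100
Gen 10 (rule 57): 01100011
Gen 11 (rule 106): 11100111
Gen 12 (rule 57): 10010100

Answer: none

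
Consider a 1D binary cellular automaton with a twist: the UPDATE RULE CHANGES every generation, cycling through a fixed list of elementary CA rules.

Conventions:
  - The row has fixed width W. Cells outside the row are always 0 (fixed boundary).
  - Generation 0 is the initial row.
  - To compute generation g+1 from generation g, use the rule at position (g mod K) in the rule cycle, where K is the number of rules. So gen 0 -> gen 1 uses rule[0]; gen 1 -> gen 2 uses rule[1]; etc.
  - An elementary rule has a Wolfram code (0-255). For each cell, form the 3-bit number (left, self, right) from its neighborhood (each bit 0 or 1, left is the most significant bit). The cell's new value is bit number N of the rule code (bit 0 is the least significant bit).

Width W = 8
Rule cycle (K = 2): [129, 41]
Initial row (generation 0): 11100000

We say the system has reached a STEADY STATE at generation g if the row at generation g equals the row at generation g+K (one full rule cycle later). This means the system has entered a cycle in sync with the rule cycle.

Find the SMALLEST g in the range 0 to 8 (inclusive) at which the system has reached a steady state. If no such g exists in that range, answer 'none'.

Gen 0: 11100000
Gen 1 (rule 129): 01001111
Gen 2 (rule 41): 00001000
Gen 3 (rule 129): 11100011
Gen 4 (rule 41): 10001010
Gen 5 (rule 129): 00100000
Gen 6 (rule 41): 10001111
Gen 7 (rule 129): 00100110
Gen 8 (rule 41): 10000100
Gen 9 (rule 129): 00110001
Gen 10 (rule 41): 10100100

Answer: none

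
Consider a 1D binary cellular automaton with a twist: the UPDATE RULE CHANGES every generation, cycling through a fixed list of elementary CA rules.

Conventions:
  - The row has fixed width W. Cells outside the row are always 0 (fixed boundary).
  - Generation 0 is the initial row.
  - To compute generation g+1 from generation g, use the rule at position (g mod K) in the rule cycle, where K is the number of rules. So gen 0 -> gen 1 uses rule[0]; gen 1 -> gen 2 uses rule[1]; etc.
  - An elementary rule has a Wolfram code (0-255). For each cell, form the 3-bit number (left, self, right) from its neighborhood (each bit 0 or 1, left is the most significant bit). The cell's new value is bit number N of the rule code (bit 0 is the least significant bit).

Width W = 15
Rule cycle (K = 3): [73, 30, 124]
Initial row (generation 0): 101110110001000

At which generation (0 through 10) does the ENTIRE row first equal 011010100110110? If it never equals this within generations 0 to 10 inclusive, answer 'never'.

Answer: 2

Derivation:
Gen 0: 101110110001000
Gen 1 (rule 73): 001010110100011
Gen 2 (rule 30): 011010100110110
Gen 3 (rule 124): 011111110111111
Gen 4 (rule 73): 010000010100001
Gen 5 (rule 30): 111000110110011
Gen 6 (rule 124): 101100111111011
Gen 7 (rule 73): 001100100001011
Gen 8 (rule 30): 011011110011010
Gen 9 (rule 124): 011110011011111
Gen 10 (rule 73): 010010011010001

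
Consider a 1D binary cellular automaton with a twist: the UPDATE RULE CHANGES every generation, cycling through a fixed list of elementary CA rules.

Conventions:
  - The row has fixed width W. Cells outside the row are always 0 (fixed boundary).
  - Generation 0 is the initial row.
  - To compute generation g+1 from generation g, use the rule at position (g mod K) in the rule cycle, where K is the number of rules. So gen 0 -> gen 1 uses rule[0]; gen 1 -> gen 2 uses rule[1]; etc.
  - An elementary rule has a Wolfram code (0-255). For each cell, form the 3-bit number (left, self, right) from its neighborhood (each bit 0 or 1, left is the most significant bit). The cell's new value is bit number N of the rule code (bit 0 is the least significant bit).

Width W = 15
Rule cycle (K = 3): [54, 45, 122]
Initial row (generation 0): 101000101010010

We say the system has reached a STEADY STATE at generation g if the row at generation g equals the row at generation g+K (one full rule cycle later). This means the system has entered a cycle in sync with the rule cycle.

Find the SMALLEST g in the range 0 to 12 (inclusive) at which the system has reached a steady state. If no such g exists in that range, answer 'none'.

Answer: 7

Derivation:
Gen 0: 101000101010010
Gen 1 (rule 54): 111101111111111
Gen 2 (rule 45): 100011000000000
Gen 3 (rule 122): 010111100000000
Gen 4 (rule 54): 111000010000000
Gen 5 (rule 45): 100011010111111
Gen 6 (rule 122): 010111101100001
Gen 7 (rule 54): 111000010010011
Gen 8 (rule 45): 100011010010010
Gen 9 (rule 122): 010111101101101
Gen 10 (rule 54): 111000010010011
Gen 11 (rule 45): 100011010010010
Gen 12 (rule 122): 010111101101101
Gen 13 (rule 54): 111000010010011
Gen 14 (rule 45): 100011010010010
Gen 15 (rule 122): 010111101101101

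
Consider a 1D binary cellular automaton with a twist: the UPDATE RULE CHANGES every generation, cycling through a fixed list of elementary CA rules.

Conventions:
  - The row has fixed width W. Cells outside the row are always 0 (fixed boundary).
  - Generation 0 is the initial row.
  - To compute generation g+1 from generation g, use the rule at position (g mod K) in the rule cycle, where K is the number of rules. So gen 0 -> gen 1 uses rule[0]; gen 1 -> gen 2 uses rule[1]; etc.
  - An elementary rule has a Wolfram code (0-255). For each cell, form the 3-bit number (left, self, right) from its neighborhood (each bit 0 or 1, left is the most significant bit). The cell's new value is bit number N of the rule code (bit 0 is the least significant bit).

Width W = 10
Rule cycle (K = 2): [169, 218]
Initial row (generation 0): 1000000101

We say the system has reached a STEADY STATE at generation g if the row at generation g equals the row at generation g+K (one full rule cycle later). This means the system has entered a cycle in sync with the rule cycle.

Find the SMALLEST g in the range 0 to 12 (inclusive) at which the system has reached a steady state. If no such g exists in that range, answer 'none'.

Gen 0: 1000000101
Gen 1 (rule 169): 0011110010
Gen 2 (rule 218): 0111111101
Gen 3 (rule 169): 0111111010
Gen 4 (rule 218): 1111111001
Gen 5 (rule 169): 1111110000
Gen 6 (rule 218): 1111111000
Gen 7 (rule 169): 1111110011
Gen 8 (rule 218): 1111111111
Gen 9 (rule 169): 1111111110
Gen 10 (rule 218): 1111111111
Gen 11 (rule 169): 1111111110
Gen 12 (rule 218): 1111111111
Gen 13 (rule 169): 1111111110
Gen 14 (rule 218): 1111111111

Answer: 8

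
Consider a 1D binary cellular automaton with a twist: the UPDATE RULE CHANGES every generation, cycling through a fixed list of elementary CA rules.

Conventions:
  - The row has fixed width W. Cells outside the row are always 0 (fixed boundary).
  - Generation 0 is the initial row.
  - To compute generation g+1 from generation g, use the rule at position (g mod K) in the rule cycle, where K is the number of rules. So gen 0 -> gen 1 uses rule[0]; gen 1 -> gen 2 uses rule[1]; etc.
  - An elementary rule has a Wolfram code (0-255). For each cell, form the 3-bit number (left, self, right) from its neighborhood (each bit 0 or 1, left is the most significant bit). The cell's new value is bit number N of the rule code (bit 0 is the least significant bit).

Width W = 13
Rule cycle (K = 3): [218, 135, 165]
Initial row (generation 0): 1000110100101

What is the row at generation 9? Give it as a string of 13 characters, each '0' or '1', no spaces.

Answer: 0011111000101

Derivation:
Gen 0: 1000110100101
Gen 1 (rule 218): 0101110011000
Gen 2 (rule 135): 1100100100011
Gen 3 (rule 165): 0000100101000
Gen 4 (rule 218): 0001011000100
Gen 5 (rule 135): 1111000011101
Gen 6 (rule 165): 0110011001011
Gen 7 (rule 218): 1111111110011
Gen 8 (rule 135): 0111111100100
Gen 9 (rule 165): 0011111000101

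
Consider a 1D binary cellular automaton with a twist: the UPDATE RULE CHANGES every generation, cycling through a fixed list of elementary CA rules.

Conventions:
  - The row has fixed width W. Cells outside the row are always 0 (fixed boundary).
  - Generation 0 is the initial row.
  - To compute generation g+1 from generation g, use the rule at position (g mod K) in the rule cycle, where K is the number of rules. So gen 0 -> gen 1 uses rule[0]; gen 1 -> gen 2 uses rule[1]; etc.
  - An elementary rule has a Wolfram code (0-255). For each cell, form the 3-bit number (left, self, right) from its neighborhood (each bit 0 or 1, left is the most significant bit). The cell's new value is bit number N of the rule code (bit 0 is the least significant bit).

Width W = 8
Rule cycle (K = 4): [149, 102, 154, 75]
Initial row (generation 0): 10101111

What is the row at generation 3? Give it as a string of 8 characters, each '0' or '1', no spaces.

Gen 0: 10101111
Gen 1 (rule 149): 10100110
Gen 2 (rule 102): 11101010
Gen 3 (rule 154): 11000001

Answer: 11000001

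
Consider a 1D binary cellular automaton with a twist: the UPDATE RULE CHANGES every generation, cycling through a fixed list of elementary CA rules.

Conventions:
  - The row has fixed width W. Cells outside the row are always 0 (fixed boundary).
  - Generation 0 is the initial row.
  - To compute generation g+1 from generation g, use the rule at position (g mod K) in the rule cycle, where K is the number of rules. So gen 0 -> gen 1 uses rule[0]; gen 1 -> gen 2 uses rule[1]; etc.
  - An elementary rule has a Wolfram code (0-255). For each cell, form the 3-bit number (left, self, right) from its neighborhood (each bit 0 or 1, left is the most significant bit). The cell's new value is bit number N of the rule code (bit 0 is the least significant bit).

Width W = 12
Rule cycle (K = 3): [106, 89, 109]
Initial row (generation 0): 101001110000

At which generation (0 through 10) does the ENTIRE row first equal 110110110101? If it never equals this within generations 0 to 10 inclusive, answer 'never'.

Gen 0: 101001110000
Gen 1 (rule 106): 010011010000
Gen 2 (rule 89): 001011001111
Gen 3 (rule 109): 101111001001
Gen 4 (rule 106): 011001010010
Gen 5 (rule 89): 011100001001
Gen 6 (rule 109): 010101101001
Gen 7 (rule 106): 101011110010
Gen 8 (rule 89): 000010011001
Gen 9 (rule 109): 111010011001
Gen 10 (rule 106): 101100111010

Answer: never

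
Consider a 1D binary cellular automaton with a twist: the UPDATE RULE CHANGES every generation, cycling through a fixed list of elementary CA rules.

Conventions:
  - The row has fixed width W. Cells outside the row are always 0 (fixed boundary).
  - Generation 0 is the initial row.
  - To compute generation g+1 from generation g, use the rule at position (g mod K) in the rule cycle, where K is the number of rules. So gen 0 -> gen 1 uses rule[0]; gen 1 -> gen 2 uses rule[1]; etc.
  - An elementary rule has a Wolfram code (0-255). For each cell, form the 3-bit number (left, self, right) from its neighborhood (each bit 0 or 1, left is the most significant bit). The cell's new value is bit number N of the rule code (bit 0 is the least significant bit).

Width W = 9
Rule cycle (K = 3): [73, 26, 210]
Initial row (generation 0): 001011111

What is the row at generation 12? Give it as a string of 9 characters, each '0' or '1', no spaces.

Answer: 000001011

Derivation:
Gen 0: 001011111
Gen 1 (rule 73): 100010001
Gen 2 (rule 26): 010101010
Gen 3 (rule 210): 100000001
Gen 4 (rule 73): 001111100
Gen 5 (rule 26): 011000010
Gen 6 (rule 210): 101100101
Gen 7 (rule 73): 001100000
Gen 8 (rule 26): 011010000
Gen 9 (rule 210): 101001000
Gen 10 (rule 73): 000000011
Gen 11 (rule 26): 000000110
Gen 12 (rule 210): 000001011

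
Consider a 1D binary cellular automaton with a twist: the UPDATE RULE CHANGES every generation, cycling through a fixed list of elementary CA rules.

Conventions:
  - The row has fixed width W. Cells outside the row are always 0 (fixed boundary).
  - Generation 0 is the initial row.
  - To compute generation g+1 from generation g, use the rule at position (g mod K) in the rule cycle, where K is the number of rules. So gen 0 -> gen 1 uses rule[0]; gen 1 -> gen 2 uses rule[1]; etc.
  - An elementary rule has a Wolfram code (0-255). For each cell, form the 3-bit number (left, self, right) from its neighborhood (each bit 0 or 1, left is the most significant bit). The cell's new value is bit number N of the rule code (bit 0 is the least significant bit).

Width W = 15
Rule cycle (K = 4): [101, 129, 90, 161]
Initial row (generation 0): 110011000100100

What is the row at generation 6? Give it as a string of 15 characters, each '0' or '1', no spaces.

Answer: 000001111111100

Derivation:
Gen 0: 110011000100100
Gen 1 (rule 101): 010001010100101
Gen 2 (rule 129): 000100000000000
Gen 3 (rule 90): 001010000000000
Gen 4 (rule 161): 100100111111111
Gen 5 (rule 101): 100100000000001
Gen 6 (rule 129): 000001111111100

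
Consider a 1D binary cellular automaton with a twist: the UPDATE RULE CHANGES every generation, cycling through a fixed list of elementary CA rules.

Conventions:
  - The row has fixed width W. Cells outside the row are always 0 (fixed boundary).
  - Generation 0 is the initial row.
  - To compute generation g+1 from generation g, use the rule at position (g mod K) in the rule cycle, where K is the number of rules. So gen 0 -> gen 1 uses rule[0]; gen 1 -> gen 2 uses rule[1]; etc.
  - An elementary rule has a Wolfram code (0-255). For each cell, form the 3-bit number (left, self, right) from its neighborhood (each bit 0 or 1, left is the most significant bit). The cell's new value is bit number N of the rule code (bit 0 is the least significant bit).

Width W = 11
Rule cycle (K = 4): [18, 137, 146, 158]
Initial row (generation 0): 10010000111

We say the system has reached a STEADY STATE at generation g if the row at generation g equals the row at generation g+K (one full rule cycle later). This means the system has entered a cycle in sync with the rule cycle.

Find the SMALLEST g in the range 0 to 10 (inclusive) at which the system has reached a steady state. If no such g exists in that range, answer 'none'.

Answer: 9

Derivation:
Gen 0: 10010000111
Gen 1 (rule 18): 01101001000
Gen 2 (rule 137): 01000000011
Gen 3 (rule 146): 10100000100
Gen 4 (rule 158): 10110001110
Gen 5 (rule 18): 00001010001
Gen 6 (rule 137): 11100000100
Gen 7 (rule 146): 01010001010
Gen 8 (rule 158): 11011011011
Gen 9 (rule 18): 00000000000
Gen 10 (rule 137): 11111111111
Gen 11 (rule 146): 01111111110
Gen 12 (rule 158): 11111111101
Gen 13 (rule 18): 00000000000
Gen 14 (rule 137): 11111111111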